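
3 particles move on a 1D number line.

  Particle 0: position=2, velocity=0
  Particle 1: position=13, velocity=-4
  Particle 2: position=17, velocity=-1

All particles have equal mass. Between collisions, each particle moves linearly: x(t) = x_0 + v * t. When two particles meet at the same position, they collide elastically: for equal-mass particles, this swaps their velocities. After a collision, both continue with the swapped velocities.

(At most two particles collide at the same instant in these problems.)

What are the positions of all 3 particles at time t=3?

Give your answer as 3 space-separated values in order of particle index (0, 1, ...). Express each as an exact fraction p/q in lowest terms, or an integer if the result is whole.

Answer: 1 2 14

Derivation:
Collision at t=11/4: particles 0 and 1 swap velocities; positions: p0=2 p1=2 p2=57/4; velocities now: v0=-4 v1=0 v2=-1
Advance to t=3 (no further collisions before then); velocities: v0=-4 v1=0 v2=-1; positions = 1 2 14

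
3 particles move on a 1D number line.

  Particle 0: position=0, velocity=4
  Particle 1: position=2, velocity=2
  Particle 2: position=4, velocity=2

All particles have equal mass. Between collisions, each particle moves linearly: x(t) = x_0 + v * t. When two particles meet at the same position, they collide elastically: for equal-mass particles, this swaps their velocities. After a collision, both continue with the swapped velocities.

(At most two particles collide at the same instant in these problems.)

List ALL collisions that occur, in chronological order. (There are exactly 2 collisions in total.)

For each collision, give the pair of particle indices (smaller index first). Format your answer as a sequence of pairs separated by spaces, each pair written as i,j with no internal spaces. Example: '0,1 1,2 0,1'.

Collision at t=1: particles 0 and 1 swap velocities; positions: p0=4 p1=4 p2=6; velocities now: v0=2 v1=4 v2=2
Collision at t=2: particles 1 and 2 swap velocities; positions: p0=6 p1=8 p2=8; velocities now: v0=2 v1=2 v2=4

Answer: 0,1 1,2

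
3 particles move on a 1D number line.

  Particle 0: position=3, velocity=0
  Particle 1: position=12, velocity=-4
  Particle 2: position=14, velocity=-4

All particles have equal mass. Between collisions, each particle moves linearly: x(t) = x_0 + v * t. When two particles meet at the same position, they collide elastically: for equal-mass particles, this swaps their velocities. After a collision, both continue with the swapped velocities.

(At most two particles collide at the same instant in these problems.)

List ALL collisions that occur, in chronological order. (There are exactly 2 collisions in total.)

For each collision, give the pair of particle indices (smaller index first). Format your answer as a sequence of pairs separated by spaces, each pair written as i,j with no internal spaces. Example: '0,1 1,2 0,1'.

Collision at t=9/4: particles 0 and 1 swap velocities; positions: p0=3 p1=3 p2=5; velocities now: v0=-4 v1=0 v2=-4
Collision at t=11/4: particles 1 and 2 swap velocities; positions: p0=1 p1=3 p2=3; velocities now: v0=-4 v1=-4 v2=0

Answer: 0,1 1,2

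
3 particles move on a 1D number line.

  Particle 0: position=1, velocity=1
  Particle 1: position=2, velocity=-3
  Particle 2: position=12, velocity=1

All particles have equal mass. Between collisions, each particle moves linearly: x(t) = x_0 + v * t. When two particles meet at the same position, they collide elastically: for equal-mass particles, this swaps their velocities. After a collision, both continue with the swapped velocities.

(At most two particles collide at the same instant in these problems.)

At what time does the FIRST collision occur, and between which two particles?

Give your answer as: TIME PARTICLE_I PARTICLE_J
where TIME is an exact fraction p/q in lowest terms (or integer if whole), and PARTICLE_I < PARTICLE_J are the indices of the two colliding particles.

Answer: 1/4 0 1

Derivation:
Pair (0,1): pos 1,2 vel 1,-3 -> gap=1, closing at 4/unit, collide at t=1/4
Pair (1,2): pos 2,12 vel -3,1 -> not approaching (rel speed -4 <= 0)
Earliest collision: t=1/4 between 0 and 1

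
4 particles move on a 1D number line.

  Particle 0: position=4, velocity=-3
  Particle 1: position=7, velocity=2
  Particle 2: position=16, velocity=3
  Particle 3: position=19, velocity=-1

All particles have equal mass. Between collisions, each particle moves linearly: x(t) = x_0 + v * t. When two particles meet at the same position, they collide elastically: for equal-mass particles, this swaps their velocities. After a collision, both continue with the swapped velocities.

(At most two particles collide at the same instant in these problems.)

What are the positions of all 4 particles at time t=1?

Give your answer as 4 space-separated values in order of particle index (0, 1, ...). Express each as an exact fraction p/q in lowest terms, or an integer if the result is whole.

Collision at t=3/4: particles 2 and 3 swap velocities; positions: p0=7/4 p1=17/2 p2=73/4 p3=73/4; velocities now: v0=-3 v1=2 v2=-1 v3=3
Advance to t=1 (no further collisions before then); velocities: v0=-3 v1=2 v2=-1 v3=3; positions = 1 9 18 19

Answer: 1 9 18 19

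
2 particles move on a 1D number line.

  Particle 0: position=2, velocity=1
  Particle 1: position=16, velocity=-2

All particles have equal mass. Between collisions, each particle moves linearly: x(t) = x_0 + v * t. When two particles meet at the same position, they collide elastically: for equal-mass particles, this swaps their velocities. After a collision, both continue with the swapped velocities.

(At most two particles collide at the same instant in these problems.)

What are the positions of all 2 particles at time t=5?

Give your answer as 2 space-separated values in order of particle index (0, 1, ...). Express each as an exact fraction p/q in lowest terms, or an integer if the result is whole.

Answer: 6 7

Derivation:
Collision at t=14/3: particles 0 and 1 swap velocities; positions: p0=20/3 p1=20/3; velocities now: v0=-2 v1=1
Advance to t=5 (no further collisions before then); velocities: v0=-2 v1=1; positions = 6 7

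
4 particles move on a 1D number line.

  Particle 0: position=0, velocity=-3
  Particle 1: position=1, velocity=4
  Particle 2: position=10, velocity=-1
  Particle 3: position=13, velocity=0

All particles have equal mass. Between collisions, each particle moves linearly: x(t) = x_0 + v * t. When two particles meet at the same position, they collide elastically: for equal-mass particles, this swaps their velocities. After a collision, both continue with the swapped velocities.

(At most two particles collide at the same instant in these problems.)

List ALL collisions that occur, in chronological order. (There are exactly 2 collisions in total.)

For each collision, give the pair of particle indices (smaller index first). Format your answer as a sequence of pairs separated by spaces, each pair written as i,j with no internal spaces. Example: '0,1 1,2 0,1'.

Collision at t=9/5: particles 1 and 2 swap velocities; positions: p0=-27/5 p1=41/5 p2=41/5 p3=13; velocities now: v0=-3 v1=-1 v2=4 v3=0
Collision at t=3: particles 2 and 3 swap velocities; positions: p0=-9 p1=7 p2=13 p3=13; velocities now: v0=-3 v1=-1 v2=0 v3=4

Answer: 1,2 2,3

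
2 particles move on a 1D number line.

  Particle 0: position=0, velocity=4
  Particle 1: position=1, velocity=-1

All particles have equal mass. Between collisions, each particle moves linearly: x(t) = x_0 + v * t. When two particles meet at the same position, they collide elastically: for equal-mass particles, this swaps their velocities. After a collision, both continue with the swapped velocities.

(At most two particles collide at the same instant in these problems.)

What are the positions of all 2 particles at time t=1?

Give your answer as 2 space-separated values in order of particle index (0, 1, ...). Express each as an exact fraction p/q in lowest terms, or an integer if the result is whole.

Answer: 0 4

Derivation:
Collision at t=1/5: particles 0 and 1 swap velocities; positions: p0=4/5 p1=4/5; velocities now: v0=-1 v1=4
Advance to t=1 (no further collisions before then); velocities: v0=-1 v1=4; positions = 0 4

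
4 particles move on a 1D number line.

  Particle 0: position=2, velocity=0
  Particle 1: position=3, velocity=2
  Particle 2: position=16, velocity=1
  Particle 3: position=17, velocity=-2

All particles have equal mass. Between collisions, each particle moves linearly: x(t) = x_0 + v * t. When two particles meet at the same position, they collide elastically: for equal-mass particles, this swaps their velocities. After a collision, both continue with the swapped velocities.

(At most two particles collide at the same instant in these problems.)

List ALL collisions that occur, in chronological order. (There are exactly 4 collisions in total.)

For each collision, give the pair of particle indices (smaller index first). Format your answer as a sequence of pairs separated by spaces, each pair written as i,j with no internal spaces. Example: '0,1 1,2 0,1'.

Answer: 2,3 1,2 0,1 2,3

Derivation:
Collision at t=1/3: particles 2 and 3 swap velocities; positions: p0=2 p1=11/3 p2=49/3 p3=49/3; velocities now: v0=0 v1=2 v2=-2 v3=1
Collision at t=7/2: particles 1 and 2 swap velocities; positions: p0=2 p1=10 p2=10 p3=39/2; velocities now: v0=0 v1=-2 v2=2 v3=1
Collision at t=15/2: particles 0 and 1 swap velocities; positions: p0=2 p1=2 p2=18 p3=47/2; velocities now: v0=-2 v1=0 v2=2 v3=1
Collision at t=13: particles 2 and 3 swap velocities; positions: p0=-9 p1=2 p2=29 p3=29; velocities now: v0=-2 v1=0 v2=1 v3=2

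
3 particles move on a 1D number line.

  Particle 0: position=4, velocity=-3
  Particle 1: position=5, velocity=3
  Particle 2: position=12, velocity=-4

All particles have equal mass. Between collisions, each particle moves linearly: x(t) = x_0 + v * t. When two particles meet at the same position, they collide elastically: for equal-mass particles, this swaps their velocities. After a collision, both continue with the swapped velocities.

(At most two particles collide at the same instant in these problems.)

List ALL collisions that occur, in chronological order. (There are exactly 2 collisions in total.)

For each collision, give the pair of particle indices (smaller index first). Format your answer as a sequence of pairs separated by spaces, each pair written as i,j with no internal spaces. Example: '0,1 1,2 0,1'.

Answer: 1,2 0,1

Derivation:
Collision at t=1: particles 1 and 2 swap velocities; positions: p0=1 p1=8 p2=8; velocities now: v0=-3 v1=-4 v2=3
Collision at t=8: particles 0 and 1 swap velocities; positions: p0=-20 p1=-20 p2=29; velocities now: v0=-4 v1=-3 v2=3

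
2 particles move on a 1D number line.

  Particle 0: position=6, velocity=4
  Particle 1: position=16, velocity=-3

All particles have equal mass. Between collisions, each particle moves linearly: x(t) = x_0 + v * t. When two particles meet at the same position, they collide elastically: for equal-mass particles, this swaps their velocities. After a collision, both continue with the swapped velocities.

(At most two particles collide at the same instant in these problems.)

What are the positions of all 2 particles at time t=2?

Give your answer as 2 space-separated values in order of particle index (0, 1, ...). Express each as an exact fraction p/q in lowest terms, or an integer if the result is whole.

Collision at t=10/7: particles 0 and 1 swap velocities; positions: p0=82/7 p1=82/7; velocities now: v0=-3 v1=4
Advance to t=2 (no further collisions before then); velocities: v0=-3 v1=4; positions = 10 14

Answer: 10 14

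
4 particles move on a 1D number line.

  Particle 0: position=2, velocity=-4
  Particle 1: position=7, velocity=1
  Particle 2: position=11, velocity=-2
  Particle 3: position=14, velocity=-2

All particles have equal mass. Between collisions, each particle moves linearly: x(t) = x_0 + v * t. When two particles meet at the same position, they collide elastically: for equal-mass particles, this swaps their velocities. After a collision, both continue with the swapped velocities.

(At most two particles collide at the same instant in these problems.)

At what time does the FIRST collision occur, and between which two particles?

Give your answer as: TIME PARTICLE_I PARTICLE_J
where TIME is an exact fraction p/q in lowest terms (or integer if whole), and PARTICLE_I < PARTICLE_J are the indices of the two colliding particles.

Pair (0,1): pos 2,7 vel -4,1 -> not approaching (rel speed -5 <= 0)
Pair (1,2): pos 7,11 vel 1,-2 -> gap=4, closing at 3/unit, collide at t=4/3
Pair (2,3): pos 11,14 vel -2,-2 -> not approaching (rel speed 0 <= 0)
Earliest collision: t=4/3 between 1 and 2

Answer: 4/3 1 2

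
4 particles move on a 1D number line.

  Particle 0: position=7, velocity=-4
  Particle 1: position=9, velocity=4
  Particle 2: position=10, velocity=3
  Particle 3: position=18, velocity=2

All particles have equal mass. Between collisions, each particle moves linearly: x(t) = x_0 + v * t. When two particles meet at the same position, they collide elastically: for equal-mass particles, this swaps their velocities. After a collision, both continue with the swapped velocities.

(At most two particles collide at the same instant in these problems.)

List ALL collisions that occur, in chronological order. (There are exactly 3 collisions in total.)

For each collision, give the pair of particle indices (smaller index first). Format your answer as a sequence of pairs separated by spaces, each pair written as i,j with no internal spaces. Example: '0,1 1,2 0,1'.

Answer: 1,2 2,3 1,2

Derivation:
Collision at t=1: particles 1 and 2 swap velocities; positions: p0=3 p1=13 p2=13 p3=20; velocities now: v0=-4 v1=3 v2=4 v3=2
Collision at t=9/2: particles 2 and 3 swap velocities; positions: p0=-11 p1=47/2 p2=27 p3=27; velocities now: v0=-4 v1=3 v2=2 v3=4
Collision at t=8: particles 1 and 2 swap velocities; positions: p0=-25 p1=34 p2=34 p3=41; velocities now: v0=-4 v1=2 v2=3 v3=4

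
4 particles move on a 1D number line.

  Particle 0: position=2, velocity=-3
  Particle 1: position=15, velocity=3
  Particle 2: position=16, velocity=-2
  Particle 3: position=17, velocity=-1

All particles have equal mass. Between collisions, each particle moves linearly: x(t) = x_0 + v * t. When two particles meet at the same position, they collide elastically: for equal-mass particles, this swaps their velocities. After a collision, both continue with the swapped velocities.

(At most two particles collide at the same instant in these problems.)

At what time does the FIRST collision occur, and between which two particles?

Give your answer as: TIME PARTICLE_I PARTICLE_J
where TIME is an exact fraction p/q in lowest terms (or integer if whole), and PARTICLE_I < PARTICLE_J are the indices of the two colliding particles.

Answer: 1/5 1 2

Derivation:
Pair (0,1): pos 2,15 vel -3,3 -> not approaching (rel speed -6 <= 0)
Pair (1,2): pos 15,16 vel 3,-2 -> gap=1, closing at 5/unit, collide at t=1/5
Pair (2,3): pos 16,17 vel -2,-1 -> not approaching (rel speed -1 <= 0)
Earliest collision: t=1/5 between 1 and 2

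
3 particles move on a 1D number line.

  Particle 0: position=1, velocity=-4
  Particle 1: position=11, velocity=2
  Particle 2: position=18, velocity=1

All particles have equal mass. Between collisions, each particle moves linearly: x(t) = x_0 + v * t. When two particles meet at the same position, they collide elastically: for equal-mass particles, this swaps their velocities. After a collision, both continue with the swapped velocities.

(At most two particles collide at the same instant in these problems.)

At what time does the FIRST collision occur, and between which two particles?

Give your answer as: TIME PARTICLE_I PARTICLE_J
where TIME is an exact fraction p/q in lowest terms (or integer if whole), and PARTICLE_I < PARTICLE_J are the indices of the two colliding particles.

Pair (0,1): pos 1,11 vel -4,2 -> not approaching (rel speed -6 <= 0)
Pair (1,2): pos 11,18 vel 2,1 -> gap=7, closing at 1/unit, collide at t=7
Earliest collision: t=7 between 1 and 2

Answer: 7 1 2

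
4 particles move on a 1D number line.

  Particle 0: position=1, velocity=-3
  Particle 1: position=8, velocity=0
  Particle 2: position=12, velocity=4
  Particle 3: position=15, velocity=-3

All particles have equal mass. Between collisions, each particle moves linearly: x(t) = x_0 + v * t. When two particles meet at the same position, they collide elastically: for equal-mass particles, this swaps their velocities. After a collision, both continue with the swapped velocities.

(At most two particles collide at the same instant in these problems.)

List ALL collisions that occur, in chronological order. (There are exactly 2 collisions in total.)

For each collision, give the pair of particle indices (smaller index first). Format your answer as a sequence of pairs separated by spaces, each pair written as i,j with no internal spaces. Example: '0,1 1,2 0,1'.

Collision at t=3/7: particles 2 and 3 swap velocities; positions: p0=-2/7 p1=8 p2=96/7 p3=96/7; velocities now: v0=-3 v1=0 v2=-3 v3=4
Collision at t=7/3: particles 1 and 2 swap velocities; positions: p0=-6 p1=8 p2=8 p3=64/3; velocities now: v0=-3 v1=-3 v2=0 v3=4

Answer: 2,3 1,2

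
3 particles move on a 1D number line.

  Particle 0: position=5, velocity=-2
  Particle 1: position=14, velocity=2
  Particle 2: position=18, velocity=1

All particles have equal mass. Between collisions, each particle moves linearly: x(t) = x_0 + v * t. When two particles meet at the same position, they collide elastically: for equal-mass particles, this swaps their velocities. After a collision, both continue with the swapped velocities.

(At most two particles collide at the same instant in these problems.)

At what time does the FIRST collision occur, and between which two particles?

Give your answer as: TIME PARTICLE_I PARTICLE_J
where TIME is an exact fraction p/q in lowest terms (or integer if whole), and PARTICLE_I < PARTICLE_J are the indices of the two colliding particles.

Pair (0,1): pos 5,14 vel -2,2 -> not approaching (rel speed -4 <= 0)
Pair (1,2): pos 14,18 vel 2,1 -> gap=4, closing at 1/unit, collide at t=4
Earliest collision: t=4 between 1 and 2

Answer: 4 1 2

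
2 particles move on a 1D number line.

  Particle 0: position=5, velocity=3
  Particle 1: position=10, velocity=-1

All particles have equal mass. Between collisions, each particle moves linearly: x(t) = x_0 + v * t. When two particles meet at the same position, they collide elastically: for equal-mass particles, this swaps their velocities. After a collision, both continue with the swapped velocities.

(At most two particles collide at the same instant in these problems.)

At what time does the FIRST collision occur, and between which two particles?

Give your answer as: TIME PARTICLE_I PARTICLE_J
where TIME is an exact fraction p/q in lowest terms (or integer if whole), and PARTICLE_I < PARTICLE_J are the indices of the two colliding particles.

Answer: 5/4 0 1

Derivation:
Pair (0,1): pos 5,10 vel 3,-1 -> gap=5, closing at 4/unit, collide at t=5/4
Earliest collision: t=5/4 between 0 and 1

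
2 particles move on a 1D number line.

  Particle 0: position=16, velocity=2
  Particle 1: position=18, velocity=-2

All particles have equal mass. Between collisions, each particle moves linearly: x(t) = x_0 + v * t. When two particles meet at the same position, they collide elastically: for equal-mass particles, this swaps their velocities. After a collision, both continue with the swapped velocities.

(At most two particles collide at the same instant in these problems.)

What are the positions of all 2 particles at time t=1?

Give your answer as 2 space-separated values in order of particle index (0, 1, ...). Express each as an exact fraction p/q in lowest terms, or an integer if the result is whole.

Answer: 16 18

Derivation:
Collision at t=1/2: particles 0 and 1 swap velocities; positions: p0=17 p1=17; velocities now: v0=-2 v1=2
Advance to t=1 (no further collisions before then); velocities: v0=-2 v1=2; positions = 16 18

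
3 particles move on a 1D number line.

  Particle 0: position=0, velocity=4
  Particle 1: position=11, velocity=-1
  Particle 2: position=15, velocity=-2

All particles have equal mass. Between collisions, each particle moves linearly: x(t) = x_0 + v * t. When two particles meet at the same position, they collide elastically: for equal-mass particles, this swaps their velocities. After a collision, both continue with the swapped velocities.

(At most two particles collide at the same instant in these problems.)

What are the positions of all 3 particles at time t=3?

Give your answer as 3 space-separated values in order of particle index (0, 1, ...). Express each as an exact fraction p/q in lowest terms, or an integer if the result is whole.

Answer: 8 9 12

Derivation:
Collision at t=11/5: particles 0 and 1 swap velocities; positions: p0=44/5 p1=44/5 p2=53/5; velocities now: v0=-1 v1=4 v2=-2
Collision at t=5/2: particles 1 and 2 swap velocities; positions: p0=17/2 p1=10 p2=10; velocities now: v0=-1 v1=-2 v2=4
Advance to t=3 (no further collisions before then); velocities: v0=-1 v1=-2 v2=4; positions = 8 9 12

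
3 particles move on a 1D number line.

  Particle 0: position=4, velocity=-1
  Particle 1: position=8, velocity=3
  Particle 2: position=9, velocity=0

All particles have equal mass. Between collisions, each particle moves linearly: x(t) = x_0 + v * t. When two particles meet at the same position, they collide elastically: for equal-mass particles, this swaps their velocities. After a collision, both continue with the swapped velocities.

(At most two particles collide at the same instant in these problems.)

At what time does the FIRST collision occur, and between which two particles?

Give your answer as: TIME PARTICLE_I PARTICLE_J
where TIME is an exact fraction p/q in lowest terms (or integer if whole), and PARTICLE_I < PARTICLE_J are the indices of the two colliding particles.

Pair (0,1): pos 4,8 vel -1,3 -> not approaching (rel speed -4 <= 0)
Pair (1,2): pos 8,9 vel 3,0 -> gap=1, closing at 3/unit, collide at t=1/3
Earliest collision: t=1/3 between 1 and 2

Answer: 1/3 1 2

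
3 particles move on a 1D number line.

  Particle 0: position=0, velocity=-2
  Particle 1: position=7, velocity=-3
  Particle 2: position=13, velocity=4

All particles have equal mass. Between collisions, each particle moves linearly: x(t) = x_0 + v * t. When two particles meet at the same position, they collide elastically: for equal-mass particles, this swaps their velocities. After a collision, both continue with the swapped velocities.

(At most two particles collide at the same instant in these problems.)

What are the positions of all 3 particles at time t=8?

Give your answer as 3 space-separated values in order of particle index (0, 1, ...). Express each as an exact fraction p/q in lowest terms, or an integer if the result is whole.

Collision at t=7: particles 0 and 1 swap velocities; positions: p0=-14 p1=-14 p2=41; velocities now: v0=-3 v1=-2 v2=4
Advance to t=8 (no further collisions before then); velocities: v0=-3 v1=-2 v2=4; positions = -17 -16 45

Answer: -17 -16 45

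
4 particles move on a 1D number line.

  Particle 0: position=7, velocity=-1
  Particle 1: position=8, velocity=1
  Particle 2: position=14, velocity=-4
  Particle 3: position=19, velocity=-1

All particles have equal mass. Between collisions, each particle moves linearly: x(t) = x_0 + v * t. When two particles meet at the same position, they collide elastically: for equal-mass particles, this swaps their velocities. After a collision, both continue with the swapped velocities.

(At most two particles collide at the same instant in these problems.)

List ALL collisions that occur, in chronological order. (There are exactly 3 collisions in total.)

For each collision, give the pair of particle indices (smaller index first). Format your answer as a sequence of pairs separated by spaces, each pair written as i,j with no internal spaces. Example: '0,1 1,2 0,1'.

Answer: 1,2 0,1 2,3

Derivation:
Collision at t=6/5: particles 1 and 2 swap velocities; positions: p0=29/5 p1=46/5 p2=46/5 p3=89/5; velocities now: v0=-1 v1=-4 v2=1 v3=-1
Collision at t=7/3: particles 0 and 1 swap velocities; positions: p0=14/3 p1=14/3 p2=31/3 p3=50/3; velocities now: v0=-4 v1=-1 v2=1 v3=-1
Collision at t=11/2: particles 2 and 3 swap velocities; positions: p0=-8 p1=3/2 p2=27/2 p3=27/2; velocities now: v0=-4 v1=-1 v2=-1 v3=1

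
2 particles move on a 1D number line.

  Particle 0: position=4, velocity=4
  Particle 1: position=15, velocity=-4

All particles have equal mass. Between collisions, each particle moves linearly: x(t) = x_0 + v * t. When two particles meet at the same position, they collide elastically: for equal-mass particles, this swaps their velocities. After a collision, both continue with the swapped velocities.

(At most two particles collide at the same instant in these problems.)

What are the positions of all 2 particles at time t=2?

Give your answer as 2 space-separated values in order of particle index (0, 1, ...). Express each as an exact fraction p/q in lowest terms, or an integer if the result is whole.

Answer: 7 12

Derivation:
Collision at t=11/8: particles 0 and 1 swap velocities; positions: p0=19/2 p1=19/2; velocities now: v0=-4 v1=4
Advance to t=2 (no further collisions before then); velocities: v0=-4 v1=4; positions = 7 12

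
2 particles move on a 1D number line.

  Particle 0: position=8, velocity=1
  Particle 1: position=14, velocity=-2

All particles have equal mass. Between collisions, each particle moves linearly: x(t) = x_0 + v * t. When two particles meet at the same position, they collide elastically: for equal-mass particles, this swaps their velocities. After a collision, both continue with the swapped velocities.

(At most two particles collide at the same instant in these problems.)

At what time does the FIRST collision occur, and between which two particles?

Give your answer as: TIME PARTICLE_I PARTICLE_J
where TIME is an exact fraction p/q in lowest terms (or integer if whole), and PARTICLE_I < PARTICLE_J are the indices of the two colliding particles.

Pair (0,1): pos 8,14 vel 1,-2 -> gap=6, closing at 3/unit, collide at t=2
Earliest collision: t=2 between 0 and 1

Answer: 2 0 1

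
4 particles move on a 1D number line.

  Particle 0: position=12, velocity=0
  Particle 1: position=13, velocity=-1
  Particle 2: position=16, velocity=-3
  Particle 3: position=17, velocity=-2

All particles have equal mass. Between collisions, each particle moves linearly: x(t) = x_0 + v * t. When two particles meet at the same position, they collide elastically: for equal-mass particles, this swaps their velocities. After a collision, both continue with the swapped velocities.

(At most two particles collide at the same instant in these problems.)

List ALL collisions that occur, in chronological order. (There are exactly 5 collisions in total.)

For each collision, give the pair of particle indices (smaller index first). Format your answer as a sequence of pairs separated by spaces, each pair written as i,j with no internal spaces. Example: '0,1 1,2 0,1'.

Collision at t=1: particles 0 and 1 swap velocities; positions: p0=12 p1=12 p2=13 p3=15; velocities now: v0=-1 v1=0 v2=-3 v3=-2
Collision at t=4/3: particles 1 and 2 swap velocities; positions: p0=35/3 p1=12 p2=12 p3=43/3; velocities now: v0=-1 v1=-3 v2=0 v3=-2
Collision at t=3/2: particles 0 and 1 swap velocities; positions: p0=23/2 p1=23/2 p2=12 p3=14; velocities now: v0=-3 v1=-1 v2=0 v3=-2
Collision at t=5/2: particles 2 and 3 swap velocities; positions: p0=17/2 p1=21/2 p2=12 p3=12; velocities now: v0=-3 v1=-1 v2=-2 v3=0
Collision at t=4: particles 1 and 2 swap velocities; positions: p0=4 p1=9 p2=9 p3=12; velocities now: v0=-3 v1=-2 v2=-1 v3=0

Answer: 0,1 1,2 0,1 2,3 1,2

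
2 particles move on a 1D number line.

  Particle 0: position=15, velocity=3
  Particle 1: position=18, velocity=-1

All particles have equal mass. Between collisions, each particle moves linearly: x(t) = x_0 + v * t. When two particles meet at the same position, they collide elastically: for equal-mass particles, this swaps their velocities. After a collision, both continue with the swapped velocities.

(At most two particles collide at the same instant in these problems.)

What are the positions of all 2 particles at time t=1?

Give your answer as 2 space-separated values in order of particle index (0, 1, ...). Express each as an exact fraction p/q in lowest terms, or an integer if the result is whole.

Collision at t=3/4: particles 0 and 1 swap velocities; positions: p0=69/4 p1=69/4; velocities now: v0=-1 v1=3
Advance to t=1 (no further collisions before then); velocities: v0=-1 v1=3; positions = 17 18

Answer: 17 18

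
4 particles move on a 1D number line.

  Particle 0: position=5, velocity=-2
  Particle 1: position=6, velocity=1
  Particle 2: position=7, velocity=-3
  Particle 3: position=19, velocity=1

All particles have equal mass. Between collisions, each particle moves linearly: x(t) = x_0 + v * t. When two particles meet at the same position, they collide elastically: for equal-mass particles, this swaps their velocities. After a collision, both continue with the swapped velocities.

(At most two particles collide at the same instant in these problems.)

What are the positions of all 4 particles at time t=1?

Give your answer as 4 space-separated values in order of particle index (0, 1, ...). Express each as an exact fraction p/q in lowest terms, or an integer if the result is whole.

Answer: 3 4 7 20

Derivation:
Collision at t=1/4: particles 1 and 2 swap velocities; positions: p0=9/2 p1=25/4 p2=25/4 p3=77/4; velocities now: v0=-2 v1=-3 v2=1 v3=1
Advance to t=1 (no further collisions before then); velocities: v0=-2 v1=-3 v2=1 v3=1; positions = 3 4 7 20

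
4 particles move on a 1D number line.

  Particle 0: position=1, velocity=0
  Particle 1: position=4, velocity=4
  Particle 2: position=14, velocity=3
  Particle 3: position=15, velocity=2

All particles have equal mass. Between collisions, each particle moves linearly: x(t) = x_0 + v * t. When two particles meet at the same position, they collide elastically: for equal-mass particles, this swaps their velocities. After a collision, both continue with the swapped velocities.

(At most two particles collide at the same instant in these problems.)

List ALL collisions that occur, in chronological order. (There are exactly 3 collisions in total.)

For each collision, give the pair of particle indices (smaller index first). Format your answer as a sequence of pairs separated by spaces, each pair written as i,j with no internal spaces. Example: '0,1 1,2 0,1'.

Collision at t=1: particles 2 and 3 swap velocities; positions: p0=1 p1=8 p2=17 p3=17; velocities now: v0=0 v1=4 v2=2 v3=3
Collision at t=11/2: particles 1 and 2 swap velocities; positions: p0=1 p1=26 p2=26 p3=61/2; velocities now: v0=0 v1=2 v2=4 v3=3
Collision at t=10: particles 2 and 3 swap velocities; positions: p0=1 p1=35 p2=44 p3=44; velocities now: v0=0 v1=2 v2=3 v3=4

Answer: 2,3 1,2 2,3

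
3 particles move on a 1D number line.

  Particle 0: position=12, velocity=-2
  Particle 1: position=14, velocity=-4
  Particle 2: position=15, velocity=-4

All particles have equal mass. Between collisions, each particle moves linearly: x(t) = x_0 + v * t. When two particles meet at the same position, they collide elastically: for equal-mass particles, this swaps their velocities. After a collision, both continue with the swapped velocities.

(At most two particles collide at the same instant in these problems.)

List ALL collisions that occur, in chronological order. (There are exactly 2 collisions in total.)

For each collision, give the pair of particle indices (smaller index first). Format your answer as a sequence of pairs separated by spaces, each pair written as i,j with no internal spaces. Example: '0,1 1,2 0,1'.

Collision at t=1: particles 0 and 1 swap velocities; positions: p0=10 p1=10 p2=11; velocities now: v0=-4 v1=-2 v2=-4
Collision at t=3/2: particles 1 and 2 swap velocities; positions: p0=8 p1=9 p2=9; velocities now: v0=-4 v1=-4 v2=-2

Answer: 0,1 1,2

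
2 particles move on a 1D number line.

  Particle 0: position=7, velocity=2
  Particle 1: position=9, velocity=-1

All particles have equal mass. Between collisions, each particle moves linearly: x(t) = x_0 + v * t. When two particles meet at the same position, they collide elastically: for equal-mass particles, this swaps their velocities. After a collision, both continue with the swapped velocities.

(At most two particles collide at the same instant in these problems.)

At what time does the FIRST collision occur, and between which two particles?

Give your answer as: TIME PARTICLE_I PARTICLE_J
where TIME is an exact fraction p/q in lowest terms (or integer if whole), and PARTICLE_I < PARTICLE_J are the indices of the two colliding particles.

Answer: 2/3 0 1

Derivation:
Pair (0,1): pos 7,9 vel 2,-1 -> gap=2, closing at 3/unit, collide at t=2/3
Earliest collision: t=2/3 between 0 and 1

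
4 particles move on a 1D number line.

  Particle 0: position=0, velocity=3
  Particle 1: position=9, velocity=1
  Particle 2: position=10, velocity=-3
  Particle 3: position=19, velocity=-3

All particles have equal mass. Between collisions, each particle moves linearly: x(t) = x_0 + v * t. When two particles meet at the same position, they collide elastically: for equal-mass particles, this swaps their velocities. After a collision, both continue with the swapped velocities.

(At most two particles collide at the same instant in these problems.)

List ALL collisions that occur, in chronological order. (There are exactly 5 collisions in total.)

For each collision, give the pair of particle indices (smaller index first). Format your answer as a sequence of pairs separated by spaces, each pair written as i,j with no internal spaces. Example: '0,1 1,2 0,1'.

Collision at t=1/4: particles 1 and 2 swap velocities; positions: p0=3/4 p1=37/4 p2=37/4 p3=73/4; velocities now: v0=3 v1=-3 v2=1 v3=-3
Collision at t=5/3: particles 0 and 1 swap velocities; positions: p0=5 p1=5 p2=32/3 p3=14; velocities now: v0=-3 v1=3 v2=1 v3=-3
Collision at t=5/2: particles 2 and 3 swap velocities; positions: p0=5/2 p1=15/2 p2=23/2 p3=23/2; velocities now: v0=-3 v1=3 v2=-3 v3=1
Collision at t=19/6: particles 1 and 2 swap velocities; positions: p0=1/2 p1=19/2 p2=19/2 p3=73/6; velocities now: v0=-3 v1=-3 v2=3 v3=1
Collision at t=9/2: particles 2 and 3 swap velocities; positions: p0=-7/2 p1=11/2 p2=27/2 p3=27/2; velocities now: v0=-3 v1=-3 v2=1 v3=3

Answer: 1,2 0,1 2,3 1,2 2,3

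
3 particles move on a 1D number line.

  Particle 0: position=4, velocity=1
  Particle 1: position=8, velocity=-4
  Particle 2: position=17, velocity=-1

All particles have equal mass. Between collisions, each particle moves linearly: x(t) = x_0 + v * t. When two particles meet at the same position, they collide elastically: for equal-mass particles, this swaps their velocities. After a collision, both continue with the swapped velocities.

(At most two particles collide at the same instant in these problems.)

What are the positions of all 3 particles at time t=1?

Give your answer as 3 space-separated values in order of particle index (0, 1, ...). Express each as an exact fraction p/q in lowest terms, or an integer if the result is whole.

Answer: 4 5 16

Derivation:
Collision at t=4/5: particles 0 and 1 swap velocities; positions: p0=24/5 p1=24/5 p2=81/5; velocities now: v0=-4 v1=1 v2=-1
Advance to t=1 (no further collisions before then); velocities: v0=-4 v1=1 v2=-1; positions = 4 5 16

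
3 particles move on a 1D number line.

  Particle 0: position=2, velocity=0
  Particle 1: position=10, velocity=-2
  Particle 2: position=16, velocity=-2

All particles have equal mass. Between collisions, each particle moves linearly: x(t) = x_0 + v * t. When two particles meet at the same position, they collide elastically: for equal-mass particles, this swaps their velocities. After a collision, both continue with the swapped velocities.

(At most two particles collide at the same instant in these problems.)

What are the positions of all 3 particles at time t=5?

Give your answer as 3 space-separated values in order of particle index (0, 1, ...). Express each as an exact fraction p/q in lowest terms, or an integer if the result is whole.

Answer: 0 2 6

Derivation:
Collision at t=4: particles 0 and 1 swap velocities; positions: p0=2 p1=2 p2=8; velocities now: v0=-2 v1=0 v2=-2
Advance to t=5 (no further collisions before then); velocities: v0=-2 v1=0 v2=-2; positions = 0 2 6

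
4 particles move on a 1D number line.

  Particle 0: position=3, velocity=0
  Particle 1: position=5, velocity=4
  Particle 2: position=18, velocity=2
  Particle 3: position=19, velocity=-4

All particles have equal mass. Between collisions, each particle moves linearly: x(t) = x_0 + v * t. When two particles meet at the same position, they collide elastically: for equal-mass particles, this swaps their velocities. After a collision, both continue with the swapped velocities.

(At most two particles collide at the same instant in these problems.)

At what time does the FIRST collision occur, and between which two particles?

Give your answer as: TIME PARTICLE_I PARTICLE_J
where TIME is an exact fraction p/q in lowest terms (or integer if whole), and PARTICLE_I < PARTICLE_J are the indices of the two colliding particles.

Pair (0,1): pos 3,5 vel 0,4 -> not approaching (rel speed -4 <= 0)
Pair (1,2): pos 5,18 vel 4,2 -> gap=13, closing at 2/unit, collide at t=13/2
Pair (2,3): pos 18,19 vel 2,-4 -> gap=1, closing at 6/unit, collide at t=1/6
Earliest collision: t=1/6 between 2 and 3

Answer: 1/6 2 3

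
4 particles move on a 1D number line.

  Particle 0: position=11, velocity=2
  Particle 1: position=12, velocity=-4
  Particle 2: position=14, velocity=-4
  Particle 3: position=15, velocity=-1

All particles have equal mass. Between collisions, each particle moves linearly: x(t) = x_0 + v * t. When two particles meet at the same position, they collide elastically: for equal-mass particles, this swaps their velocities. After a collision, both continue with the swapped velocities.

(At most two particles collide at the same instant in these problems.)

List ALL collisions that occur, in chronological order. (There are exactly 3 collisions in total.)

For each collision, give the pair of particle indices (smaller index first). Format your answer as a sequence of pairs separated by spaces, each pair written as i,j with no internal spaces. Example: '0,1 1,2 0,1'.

Collision at t=1/6: particles 0 and 1 swap velocities; positions: p0=34/3 p1=34/3 p2=40/3 p3=89/6; velocities now: v0=-4 v1=2 v2=-4 v3=-1
Collision at t=1/2: particles 1 and 2 swap velocities; positions: p0=10 p1=12 p2=12 p3=29/2; velocities now: v0=-4 v1=-4 v2=2 v3=-1
Collision at t=4/3: particles 2 and 3 swap velocities; positions: p0=20/3 p1=26/3 p2=41/3 p3=41/3; velocities now: v0=-4 v1=-4 v2=-1 v3=2

Answer: 0,1 1,2 2,3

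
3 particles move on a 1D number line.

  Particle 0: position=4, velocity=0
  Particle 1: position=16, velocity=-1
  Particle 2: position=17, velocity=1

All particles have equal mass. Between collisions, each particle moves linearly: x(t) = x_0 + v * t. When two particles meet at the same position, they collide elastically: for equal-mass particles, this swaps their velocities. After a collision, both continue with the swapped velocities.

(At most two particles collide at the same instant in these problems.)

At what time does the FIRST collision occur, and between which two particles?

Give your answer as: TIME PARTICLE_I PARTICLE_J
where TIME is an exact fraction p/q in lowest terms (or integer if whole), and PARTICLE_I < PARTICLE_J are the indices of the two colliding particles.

Pair (0,1): pos 4,16 vel 0,-1 -> gap=12, closing at 1/unit, collide at t=12
Pair (1,2): pos 16,17 vel -1,1 -> not approaching (rel speed -2 <= 0)
Earliest collision: t=12 between 0 and 1

Answer: 12 0 1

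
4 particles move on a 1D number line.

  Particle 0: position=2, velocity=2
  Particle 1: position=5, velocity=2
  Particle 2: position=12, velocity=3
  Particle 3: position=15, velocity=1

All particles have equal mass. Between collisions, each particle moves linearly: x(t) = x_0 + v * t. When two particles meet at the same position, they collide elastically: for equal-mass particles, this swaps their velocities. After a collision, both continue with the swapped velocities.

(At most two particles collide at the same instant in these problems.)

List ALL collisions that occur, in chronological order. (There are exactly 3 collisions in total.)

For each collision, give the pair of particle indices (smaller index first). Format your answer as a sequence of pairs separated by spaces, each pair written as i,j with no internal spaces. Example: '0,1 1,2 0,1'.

Answer: 2,3 1,2 0,1

Derivation:
Collision at t=3/2: particles 2 and 3 swap velocities; positions: p0=5 p1=8 p2=33/2 p3=33/2; velocities now: v0=2 v1=2 v2=1 v3=3
Collision at t=10: particles 1 and 2 swap velocities; positions: p0=22 p1=25 p2=25 p3=42; velocities now: v0=2 v1=1 v2=2 v3=3
Collision at t=13: particles 0 and 1 swap velocities; positions: p0=28 p1=28 p2=31 p3=51; velocities now: v0=1 v1=2 v2=2 v3=3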